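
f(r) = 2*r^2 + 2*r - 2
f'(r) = 4*r + 2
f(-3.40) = 14.32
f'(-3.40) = -11.60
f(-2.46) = 5.18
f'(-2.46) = -7.84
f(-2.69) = 7.09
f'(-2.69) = -8.76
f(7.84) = 136.61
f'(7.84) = 33.36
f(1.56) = 5.99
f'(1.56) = 8.24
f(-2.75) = 7.62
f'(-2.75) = -9.00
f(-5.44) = 46.31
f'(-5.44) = -19.76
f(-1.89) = 1.36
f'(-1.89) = -5.56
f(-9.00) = 142.00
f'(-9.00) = -34.00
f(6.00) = 82.00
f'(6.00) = 26.00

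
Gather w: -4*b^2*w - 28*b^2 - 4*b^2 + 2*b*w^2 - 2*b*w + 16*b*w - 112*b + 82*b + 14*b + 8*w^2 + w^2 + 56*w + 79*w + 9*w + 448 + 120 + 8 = -32*b^2 - 16*b + w^2*(2*b + 9) + w*(-4*b^2 + 14*b + 144) + 576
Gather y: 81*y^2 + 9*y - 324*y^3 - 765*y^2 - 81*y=-324*y^3 - 684*y^2 - 72*y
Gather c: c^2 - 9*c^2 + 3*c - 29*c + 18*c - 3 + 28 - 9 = -8*c^2 - 8*c + 16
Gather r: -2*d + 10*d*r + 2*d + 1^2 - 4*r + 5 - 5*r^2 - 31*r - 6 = -5*r^2 + r*(10*d - 35)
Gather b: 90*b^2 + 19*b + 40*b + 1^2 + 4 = 90*b^2 + 59*b + 5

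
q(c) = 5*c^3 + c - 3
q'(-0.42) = 3.65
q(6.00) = 1083.00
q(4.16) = 361.12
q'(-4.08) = 250.70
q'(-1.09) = 18.82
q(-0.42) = -3.79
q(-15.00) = -16893.00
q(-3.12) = -157.98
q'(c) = 15*c^2 + 1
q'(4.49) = 303.40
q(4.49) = 454.08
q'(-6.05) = 550.04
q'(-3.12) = 147.02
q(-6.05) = -1116.28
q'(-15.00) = 3376.00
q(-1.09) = -10.57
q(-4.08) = -346.67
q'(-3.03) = 138.71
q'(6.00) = 541.00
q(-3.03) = -145.12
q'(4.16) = 260.58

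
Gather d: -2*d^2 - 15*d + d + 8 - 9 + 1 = -2*d^2 - 14*d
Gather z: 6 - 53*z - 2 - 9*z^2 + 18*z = -9*z^2 - 35*z + 4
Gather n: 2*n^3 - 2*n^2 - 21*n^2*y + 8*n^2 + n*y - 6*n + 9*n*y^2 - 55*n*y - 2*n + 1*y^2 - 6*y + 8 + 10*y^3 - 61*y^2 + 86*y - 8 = 2*n^3 + n^2*(6 - 21*y) + n*(9*y^2 - 54*y - 8) + 10*y^3 - 60*y^2 + 80*y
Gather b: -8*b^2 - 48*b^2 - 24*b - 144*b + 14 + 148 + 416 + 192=-56*b^2 - 168*b + 770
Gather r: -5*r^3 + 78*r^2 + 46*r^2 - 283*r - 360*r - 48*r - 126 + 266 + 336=-5*r^3 + 124*r^2 - 691*r + 476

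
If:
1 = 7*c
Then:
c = 1/7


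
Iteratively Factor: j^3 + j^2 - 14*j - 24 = (j + 3)*(j^2 - 2*j - 8) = (j - 4)*(j + 3)*(j + 2)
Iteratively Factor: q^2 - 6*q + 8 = (q - 2)*(q - 4)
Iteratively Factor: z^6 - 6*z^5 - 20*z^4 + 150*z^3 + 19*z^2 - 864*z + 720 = (z - 1)*(z^5 - 5*z^4 - 25*z^3 + 125*z^2 + 144*z - 720) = (z - 1)*(z + 4)*(z^4 - 9*z^3 + 11*z^2 + 81*z - 180) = (z - 1)*(z + 3)*(z + 4)*(z^3 - 12*z^2 + 47*z - 60) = (z - 3)*(z - 1)*(z + 3)*(z + 4)*(z^2 - 9*z + 20) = (z - 4)*(z - 3)*(z - 1)*(z + 3)*(z + 4)*(z - 5)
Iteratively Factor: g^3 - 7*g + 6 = (g - 1)*(g^2 + g - 6) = (g - 1)*(g + 3)*(g - 2)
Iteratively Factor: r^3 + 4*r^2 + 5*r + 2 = (r + 1)*(r^2 + 3*r + 2) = (r + 1)^2*(r + 2)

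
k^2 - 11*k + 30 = (k - 6)*(k - 5)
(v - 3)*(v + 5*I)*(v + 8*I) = v^3 - 3*v^2 + 13*I*v^2 - 40*v - 39*I*v + 120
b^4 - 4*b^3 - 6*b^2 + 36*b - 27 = (b - 3)^2*(b - 1)*(b + 3)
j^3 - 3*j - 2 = (j - 2)*(j + 1)^2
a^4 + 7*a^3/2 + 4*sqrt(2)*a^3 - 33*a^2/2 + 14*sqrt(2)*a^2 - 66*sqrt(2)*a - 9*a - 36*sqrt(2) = (a - 3)*(a + 1/2)*(a + 6)*(a + 4*sqrt(2))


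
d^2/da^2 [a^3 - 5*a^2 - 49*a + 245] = 6*a - 10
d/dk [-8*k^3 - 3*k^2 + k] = -24*k^2 - 6*k + 1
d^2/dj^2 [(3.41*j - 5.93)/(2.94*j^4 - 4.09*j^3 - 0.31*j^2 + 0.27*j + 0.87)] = (353.696112*j^7 - 1681.193136*j^6 + 2462.786022*j^5 - 1083.388674*j^4 - 305.38252*j^3 + 363.49044*j^2 - 118.108206*j - 5.665254)/(25.412184*j^12 - 106.056972*j^11 + 139.503294*j^10 - 39.050857*j^9 - 11.629587*j^8 - 51.874266*j^7 + 41.570018*j^6 + 9.945432*j^5 + 1.094436*j^4 - 9.704394*j^3 - 0.513648*j^2 + 0.613089*j + 0.658503)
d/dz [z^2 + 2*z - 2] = 2*z + 2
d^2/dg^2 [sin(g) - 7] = -sin(g)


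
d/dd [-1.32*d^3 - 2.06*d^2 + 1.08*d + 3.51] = -3.96*d^2 - 4.12*d + 1.08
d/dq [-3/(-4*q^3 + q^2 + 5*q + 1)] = 3*(-12*q^2 + 2*q + 5)/(-4*q^3 + q^2 + 5*q + 1)^2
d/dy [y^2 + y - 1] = 2*y + 1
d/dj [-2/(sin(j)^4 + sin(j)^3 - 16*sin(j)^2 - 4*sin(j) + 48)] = 2*(4*sin(j)^3 + 3*sin(j)^2 - 32*sin(j) - 4)*cos(j)/(sin(j)^4 + sin(j)^3 - 16*sin(j)^2 - 4*sin(j) + 48)^2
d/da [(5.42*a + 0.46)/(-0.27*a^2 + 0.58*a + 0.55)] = (1.4634*a^2 + 0.2484*a + 2.7142)/(0.0729*a^4 - 0.3132*a^3 + 0.0393999999999999*a^2 + 0.638*a + 0.3025)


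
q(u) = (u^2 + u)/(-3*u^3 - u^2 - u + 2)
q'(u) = (2*u + 1)/(-3*u^3 - u^2 - u + 2) + (u^2 + u)*(9*u^2 + 2*u + 1)/(-3*u^3 - u^2 - u + 2)^2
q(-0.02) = -0.01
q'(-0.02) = 0.47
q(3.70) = -0.10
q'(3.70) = 0.03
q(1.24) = -0.43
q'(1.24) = 0.60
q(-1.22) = 0.04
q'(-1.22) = -0.14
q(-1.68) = 0.08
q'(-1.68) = -0.04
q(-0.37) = -0.10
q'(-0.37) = 0.05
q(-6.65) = 0.04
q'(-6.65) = 0.01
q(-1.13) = 0.02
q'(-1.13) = -0.16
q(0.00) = 0.00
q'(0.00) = 0.50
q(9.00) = -0.04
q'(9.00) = 0.00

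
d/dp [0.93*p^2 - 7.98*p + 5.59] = 1.86*p - 7.98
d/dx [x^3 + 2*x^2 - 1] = x*(3*x + 4)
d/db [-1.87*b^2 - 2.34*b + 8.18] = -3.74*b - 2.34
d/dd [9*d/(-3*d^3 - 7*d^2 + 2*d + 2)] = 9*(6*d^3 + 7*d^2 + 2)/(9*d^6 + 42*d^5 + 37*d^4 - 40*d^3 - 24*d^2 + 8*d + 4)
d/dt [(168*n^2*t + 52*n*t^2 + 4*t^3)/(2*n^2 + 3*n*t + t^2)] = 4*(84*n^4 + 52*n^3*t + 3*n^2*t^2 + 6*n*t^3 + t^4)/(4*n^4 + 12*n^3*t + 13*n^2*t^2 + 6*n*t^3 + t^4)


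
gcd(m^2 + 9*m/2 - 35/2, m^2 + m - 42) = m + 7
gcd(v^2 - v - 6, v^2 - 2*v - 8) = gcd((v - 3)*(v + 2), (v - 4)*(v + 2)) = v + 2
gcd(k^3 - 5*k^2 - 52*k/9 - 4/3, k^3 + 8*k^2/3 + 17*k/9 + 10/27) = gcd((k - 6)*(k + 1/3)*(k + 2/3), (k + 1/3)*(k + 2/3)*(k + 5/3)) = k^2 + k + 2/9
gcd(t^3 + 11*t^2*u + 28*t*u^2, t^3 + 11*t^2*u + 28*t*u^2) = t^3 + 11*t^2*u + 28*t*u^2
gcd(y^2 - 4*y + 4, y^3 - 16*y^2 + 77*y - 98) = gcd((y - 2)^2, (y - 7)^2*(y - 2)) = y - 2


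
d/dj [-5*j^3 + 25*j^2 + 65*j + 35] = -15*j^2 + 50*j + 65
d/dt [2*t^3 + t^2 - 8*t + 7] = 6*t^2 + 2*t - 8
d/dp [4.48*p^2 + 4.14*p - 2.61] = 8.96*p + 4.14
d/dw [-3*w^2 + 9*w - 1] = 9 - 6*w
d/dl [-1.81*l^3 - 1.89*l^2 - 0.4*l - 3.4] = -5.43*l^2 - 3.78*l - 0.4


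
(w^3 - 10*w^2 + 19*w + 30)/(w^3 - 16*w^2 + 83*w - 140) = (w^2 - 5*w - 6)/(w^2 - 11*w + 28)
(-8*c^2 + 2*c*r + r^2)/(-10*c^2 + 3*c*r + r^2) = (4*c + r)/(5*c + r)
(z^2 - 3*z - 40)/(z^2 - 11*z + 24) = (z + 5)/(z - 3)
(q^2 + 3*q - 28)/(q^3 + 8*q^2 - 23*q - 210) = (q - 4)/(q^2 + q - 30)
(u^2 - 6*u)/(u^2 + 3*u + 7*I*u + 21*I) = u*(u - 6)/(u^2 + u*(3 + 7*I) + 21*I)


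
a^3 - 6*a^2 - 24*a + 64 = (a - 8)*(a - 2)*(a + 4)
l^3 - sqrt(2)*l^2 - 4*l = l*(l - 2*sqrt(2))*(l + sqrt(2))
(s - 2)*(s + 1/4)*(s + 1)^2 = s^4 + s^3/4 - 3*s^2 - 11*s/4 - 1/2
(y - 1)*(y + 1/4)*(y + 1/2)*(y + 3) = y^4 + 11*y^3/4 - 11*y^2/8 - 2*y - 3/8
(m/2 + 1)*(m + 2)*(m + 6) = m^3/2 + 5*m^2 + 14*m + 12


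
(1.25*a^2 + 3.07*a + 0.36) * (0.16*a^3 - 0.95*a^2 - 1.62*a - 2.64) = 0.2*a^5 - 0.6963*a^4 - 4.8839*a^3 - 8.6154*a^2 - 8.688*a - 0.9504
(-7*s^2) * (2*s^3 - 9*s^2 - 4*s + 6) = -14*s^5 + 63*s^4 + 28*s^3 - 42*s^2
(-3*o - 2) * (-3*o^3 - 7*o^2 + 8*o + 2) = 9*o^4 + 27*o^3 - 10*o^2 - 22*o - 4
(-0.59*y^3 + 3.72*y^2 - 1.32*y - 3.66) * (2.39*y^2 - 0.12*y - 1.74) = -1.4101*y^5 + 8.9616*y^4 - 2.5746*y^3 - 15.0618*y^2 + 2.736*y + 6.3684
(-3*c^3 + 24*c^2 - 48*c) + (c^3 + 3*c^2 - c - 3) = -2*c^3 + 27*c^2 - 49*c - 3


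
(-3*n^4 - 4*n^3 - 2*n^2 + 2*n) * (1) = -3*n^4 - 4*n^3 - 2*n^2 + 2*n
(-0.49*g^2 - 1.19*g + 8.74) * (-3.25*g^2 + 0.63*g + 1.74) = 1.5925*g^4 + 3.5588*g^3 - 30.0073*g^2 + 3.4356*g + 15.2076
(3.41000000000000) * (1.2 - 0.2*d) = 4.092 - 0.682*d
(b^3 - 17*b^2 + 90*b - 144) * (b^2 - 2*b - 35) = b^5 - 19*b^4 + 89*b^3 + 271*b^2 - 2862*b + 5040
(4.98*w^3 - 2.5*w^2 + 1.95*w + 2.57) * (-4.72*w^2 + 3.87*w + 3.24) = -23.5056*w^5 + 31.0726*w^4 - 2.7438*w^3 - 12.6839*w^2 + 16.2639*w + 8.3268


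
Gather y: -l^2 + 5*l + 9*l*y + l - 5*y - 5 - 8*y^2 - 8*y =-l^2 + 6*l - 8*y^2 + y*(9*l - 13) - 5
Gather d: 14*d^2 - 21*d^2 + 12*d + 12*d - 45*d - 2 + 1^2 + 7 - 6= -7*d^2 - 21*d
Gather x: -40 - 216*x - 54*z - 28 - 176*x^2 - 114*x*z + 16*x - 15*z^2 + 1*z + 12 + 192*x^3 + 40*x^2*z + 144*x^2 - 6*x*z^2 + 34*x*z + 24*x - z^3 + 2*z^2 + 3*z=192*x^3 + x^2*(40*z - 32) + x*(-6*z^2 - 80*z - 176) - z^3 - 13*z^2 - 50*z - 56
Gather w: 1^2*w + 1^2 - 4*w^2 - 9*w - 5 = -4*w^2 - 8*w - 4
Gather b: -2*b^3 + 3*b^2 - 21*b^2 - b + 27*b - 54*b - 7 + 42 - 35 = -2*b^3 - 18*b^2 - 28*b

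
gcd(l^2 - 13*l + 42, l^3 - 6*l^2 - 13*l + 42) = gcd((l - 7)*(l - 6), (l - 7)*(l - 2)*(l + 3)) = l - 7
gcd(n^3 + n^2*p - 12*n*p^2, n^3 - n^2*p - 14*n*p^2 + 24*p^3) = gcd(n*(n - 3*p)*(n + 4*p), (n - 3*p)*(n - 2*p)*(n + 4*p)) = -n^2 - n*p + 12*p^2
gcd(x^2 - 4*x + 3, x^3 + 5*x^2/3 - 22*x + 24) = x - 3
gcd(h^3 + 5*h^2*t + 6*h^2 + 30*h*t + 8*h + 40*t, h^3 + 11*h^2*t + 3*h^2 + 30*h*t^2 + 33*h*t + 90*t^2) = h + 5*t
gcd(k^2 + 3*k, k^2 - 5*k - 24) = k + 3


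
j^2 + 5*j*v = j*(j + 5*v)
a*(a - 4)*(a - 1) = a^3 - 5*a^2 + 4*a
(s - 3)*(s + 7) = s^2 + 4*s - 21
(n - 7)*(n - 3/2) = n^2 - 17*n/2 + 21/2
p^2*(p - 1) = p^3 - p^2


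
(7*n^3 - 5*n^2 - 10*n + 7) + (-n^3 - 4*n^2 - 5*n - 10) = 6*n^3 - 9*n^2 - 15*n - 3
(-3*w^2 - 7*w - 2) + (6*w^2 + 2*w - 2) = 3*w^2 - 5*w - 4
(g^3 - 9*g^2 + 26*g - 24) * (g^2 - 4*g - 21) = g^5 - 13*g^4 + 41*g^3 + 61*g^2 - 450*g + 504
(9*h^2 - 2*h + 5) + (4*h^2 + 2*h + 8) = 13*h^2 + 13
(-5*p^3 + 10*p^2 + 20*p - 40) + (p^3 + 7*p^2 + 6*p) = -4*p^3 + 17*p^2 + 26*p - 40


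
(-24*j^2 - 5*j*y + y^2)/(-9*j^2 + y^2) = (-8*j + y)/(-3*j + y)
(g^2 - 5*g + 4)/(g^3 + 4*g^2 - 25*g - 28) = (g - 1)/(g^2 + 8*g + 7)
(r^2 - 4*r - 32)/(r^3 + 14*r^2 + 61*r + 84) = (r - 8)/(r^2 + 10*r + 21)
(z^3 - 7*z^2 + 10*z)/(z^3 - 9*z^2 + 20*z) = (z - 2)/(z - 4)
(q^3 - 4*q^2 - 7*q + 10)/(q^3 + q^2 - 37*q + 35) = (q + 2)/(q + 7)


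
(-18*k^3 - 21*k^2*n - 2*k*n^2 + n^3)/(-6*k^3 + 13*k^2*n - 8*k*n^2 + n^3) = (3*k^2 + 4*k*n + n^2)/(k^2 - 2*k*n + n^2)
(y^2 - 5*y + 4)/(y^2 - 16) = (y - 1)/(y + 4)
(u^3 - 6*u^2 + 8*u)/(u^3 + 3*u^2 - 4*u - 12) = u*(u - 4)/(u^2 + 5*u + 6)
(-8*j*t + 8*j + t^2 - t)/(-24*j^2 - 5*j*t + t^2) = (t - 1)/(3*j + t)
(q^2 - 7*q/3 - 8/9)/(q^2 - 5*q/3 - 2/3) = (q - 8/3)/(q - 2)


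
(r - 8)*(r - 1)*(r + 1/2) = r^3 - 17*r^2/2 + 7*r/2 + 4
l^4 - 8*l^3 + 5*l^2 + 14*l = l*(l - 7)*(l - 2)*(l + 1)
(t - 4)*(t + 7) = t^2 + 3*t - 28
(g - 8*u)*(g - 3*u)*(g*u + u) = g^3*u - 11*g^2*u^2 + g^2*u + 24*g*u^3 - 11*g*u^2 + 24*u^3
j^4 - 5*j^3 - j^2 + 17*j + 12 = (j - 4)*(j - 3)*(j + 1)^2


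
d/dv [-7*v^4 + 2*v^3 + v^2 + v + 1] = -28*v^3 + 6*v^2 + 2*v + 1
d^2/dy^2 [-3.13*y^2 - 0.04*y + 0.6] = -6.26000000000000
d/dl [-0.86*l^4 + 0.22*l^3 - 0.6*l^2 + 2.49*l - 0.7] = -3.44*l^3 + 0.66*l^2 - 1.2*l + 2.49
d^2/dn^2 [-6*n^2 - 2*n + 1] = -12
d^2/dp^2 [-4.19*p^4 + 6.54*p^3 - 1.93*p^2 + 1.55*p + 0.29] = -50.28*p^2 + 39.24*p - 3.86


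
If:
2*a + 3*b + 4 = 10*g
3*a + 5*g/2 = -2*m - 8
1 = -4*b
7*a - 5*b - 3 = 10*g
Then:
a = 1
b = -1/4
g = 21/40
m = -197/32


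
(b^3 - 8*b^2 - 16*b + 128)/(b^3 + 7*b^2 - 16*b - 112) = (b - 8)/(b + 7)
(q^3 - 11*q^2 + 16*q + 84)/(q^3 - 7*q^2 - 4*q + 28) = (q - 6)/(q - 2)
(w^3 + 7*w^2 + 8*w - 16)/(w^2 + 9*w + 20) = (w^2 + 3*w - 4)/(w + 5)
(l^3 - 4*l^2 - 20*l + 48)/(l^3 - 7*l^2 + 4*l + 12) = (l + 4)/(l + 1)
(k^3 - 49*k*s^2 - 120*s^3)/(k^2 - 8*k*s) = k + 8*s + 15*s^2/k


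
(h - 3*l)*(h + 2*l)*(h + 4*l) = h^3 + 3*h^2*l - 10*h*l^2 - 24*l^3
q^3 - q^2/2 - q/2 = q*(q - 1)*(q + 1/2)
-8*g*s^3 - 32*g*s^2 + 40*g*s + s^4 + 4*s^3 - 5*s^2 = s*(-8*g + s)*(s - 1)*(s + 5)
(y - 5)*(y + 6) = y^2 + y - 30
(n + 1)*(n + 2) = n^2 + 3*n + 2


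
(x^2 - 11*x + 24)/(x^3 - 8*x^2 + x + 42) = (x - 8)/(x^2 - 5*x - 14)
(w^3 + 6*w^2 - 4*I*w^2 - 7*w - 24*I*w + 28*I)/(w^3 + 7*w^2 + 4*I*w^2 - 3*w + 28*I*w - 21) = (w^2 - w*(1 + 4*I) + 4*I)/(w^2 + 4*I*w - 3)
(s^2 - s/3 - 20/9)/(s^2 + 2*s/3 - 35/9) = (3*s + 4)/(3*s + 7)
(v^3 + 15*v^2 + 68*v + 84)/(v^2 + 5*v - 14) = (v^2 + 8*v + 12)/(v - 2)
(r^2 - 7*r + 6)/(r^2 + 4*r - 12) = (r^2 - 7*r + 6)/(r^2 + 4*r - 12)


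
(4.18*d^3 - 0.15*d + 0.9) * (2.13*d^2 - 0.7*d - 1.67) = 8.9034*d^5 - 2.926*d^4 - 7.3001*d^3 + 2.022*d^2 - 0.3795*d - 1.503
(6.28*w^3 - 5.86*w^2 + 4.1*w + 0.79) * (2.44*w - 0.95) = 15.3232*w^4 - 20.2644*w^3 + 15.571*w^2 - 1.9674*w - 0.7505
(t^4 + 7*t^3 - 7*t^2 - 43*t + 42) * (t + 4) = t^5 + 11*t^4 + 21*t^3 - 71*t^2 - 130*t + 168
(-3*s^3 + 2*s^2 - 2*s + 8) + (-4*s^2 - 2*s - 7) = -3*s^3 - 2*s^2 - 4*s + 1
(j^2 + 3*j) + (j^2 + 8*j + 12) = 2*j^2 + 11*j + 12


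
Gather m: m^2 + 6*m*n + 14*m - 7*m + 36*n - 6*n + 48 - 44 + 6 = m^2 + m*(6*n + 7) + 30*n + 10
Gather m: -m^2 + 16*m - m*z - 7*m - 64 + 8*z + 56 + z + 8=-m^2 + m*(9 - z) + 9*z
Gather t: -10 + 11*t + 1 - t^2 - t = -t^2 + 10*t - 9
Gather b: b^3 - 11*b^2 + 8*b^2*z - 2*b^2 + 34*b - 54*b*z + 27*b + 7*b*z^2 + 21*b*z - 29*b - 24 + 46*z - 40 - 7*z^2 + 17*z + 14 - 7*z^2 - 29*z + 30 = b^3 + b^2*(8*z - 13) + b*(7*z^2 - 33*z + 32) - 14*z^2 + 34*z - 20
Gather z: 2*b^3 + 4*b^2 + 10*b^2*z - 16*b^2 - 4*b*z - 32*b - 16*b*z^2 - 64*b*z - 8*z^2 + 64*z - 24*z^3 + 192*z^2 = 2*b^3 - 12*b^2 - 32*b - 24*z^3 + z^2*(184 - 16*b) + z*(10*b^2 - 68*b + 64)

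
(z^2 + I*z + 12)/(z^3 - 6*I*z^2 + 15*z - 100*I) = (z - 3*I)/(z^2 - 10*I*z - 25)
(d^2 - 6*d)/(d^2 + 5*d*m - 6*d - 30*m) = d/(d + 5*m)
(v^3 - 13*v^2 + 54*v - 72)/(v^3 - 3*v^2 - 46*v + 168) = (v - 3)/(v + 7)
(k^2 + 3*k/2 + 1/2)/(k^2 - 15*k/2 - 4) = (k + 1)/(k - 8)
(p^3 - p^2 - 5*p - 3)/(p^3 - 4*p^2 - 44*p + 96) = (p^3 - p^2 - 5*p - 3)/(p^3 - 4*p^2 - 44*p + 96)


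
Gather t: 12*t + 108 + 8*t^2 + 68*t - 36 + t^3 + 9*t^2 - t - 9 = t^3 + 17*t^2 + 79*t + 63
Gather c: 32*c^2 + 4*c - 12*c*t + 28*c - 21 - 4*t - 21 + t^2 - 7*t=32*c^2 + c*(32 - 12*t) + t^2 - 11*t - 42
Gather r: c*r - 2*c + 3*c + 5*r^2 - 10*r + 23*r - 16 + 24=c + 5*r^2 + r*(c + 13) + 8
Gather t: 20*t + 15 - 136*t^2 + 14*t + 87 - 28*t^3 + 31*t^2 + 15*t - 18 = -28*t^3 - 105*t^2 + 49*t + 84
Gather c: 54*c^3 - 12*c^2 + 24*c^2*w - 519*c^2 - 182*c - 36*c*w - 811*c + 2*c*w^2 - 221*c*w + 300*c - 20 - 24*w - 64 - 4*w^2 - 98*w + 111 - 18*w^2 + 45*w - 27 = 54*c^3 + c^2*(24*w - 531) + c*(2*w^2 - 257*w - 693) - 22*w^2 - 77*w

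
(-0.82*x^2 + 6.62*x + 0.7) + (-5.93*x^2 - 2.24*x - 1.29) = -6.75*x^2 + 4.38*x - 0.59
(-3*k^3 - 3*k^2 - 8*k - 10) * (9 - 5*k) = 15*k^4 - 12*k^3 + 13*k^2 - 22*k - 90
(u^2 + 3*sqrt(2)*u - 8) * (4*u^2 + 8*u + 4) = 4*u^4 + 8*u^3 + 12*sqrt(2)*u^3 - 28*u^2 + 24*sqrt(2)*u^2 - 64*u + 12*sqrt(2)*u - 32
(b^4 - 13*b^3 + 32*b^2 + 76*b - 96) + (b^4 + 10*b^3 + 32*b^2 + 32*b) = 2*b^4 - 3*b^3 + 64*b^2 + 108*b - 96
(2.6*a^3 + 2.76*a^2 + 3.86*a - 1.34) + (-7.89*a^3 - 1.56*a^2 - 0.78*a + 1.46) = -5.29*a^3 + 1.2*a^2 + 3.08*a + 0.12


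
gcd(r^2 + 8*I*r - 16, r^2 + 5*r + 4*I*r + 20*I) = r + 4*I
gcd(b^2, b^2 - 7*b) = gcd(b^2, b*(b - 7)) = b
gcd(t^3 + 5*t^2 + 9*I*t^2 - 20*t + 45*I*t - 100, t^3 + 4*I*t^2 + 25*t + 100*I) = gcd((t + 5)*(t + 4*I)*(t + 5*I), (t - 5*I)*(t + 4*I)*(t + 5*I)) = t^2 + 9*I*t - 20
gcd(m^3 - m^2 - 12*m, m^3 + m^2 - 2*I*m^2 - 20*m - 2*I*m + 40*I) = m - 4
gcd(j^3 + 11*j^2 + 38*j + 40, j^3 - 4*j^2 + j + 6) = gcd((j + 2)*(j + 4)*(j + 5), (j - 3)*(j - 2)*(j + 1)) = 1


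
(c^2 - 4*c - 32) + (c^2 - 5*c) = 2*c^2 - 9*c - 32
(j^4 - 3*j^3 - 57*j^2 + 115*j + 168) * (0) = 0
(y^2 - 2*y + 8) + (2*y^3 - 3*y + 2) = 2*y^3 + y^2 - 5*y + 10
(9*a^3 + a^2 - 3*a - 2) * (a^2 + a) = 9*a^5 + 10*a^4 - 2*a^3 - 5*a^2 - 2*a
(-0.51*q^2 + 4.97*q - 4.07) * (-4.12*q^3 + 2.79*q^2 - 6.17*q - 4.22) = 2.1012*q^5 - 21.8993*q^4 + 33.7814*q^3 - 39.868*q^2 + 4.1385*q + 17.1754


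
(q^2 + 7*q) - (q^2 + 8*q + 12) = -q - 12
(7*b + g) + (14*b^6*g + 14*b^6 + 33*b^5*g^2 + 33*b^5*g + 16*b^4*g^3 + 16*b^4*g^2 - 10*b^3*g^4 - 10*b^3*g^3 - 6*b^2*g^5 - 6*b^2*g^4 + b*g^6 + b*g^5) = 14*b^6*g + 14*b^6 + 33*b^5*g^2 + 33*b^5*g + 16*b^4*g^3 + 16*b^4*g^2 - 10*b^3*g^4 - 10*b^3*g^3 - 6*b^2*g^5 - 6*b^2*g^4 + b*g^6 + b*g^5 + 7*b + g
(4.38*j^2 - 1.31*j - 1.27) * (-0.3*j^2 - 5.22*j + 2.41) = -1.314*j^4 - 22.4706*j^3 + 17.775*j^2 + 3.4723*j - 3.0607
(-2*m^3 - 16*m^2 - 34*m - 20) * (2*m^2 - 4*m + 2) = -4*m^5 - 24*m^4 - 8*m^3 + 64*m^2 + 12*m - 40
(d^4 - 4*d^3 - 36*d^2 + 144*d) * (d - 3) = d^5 - 7*d^4 - 24*d^3 + 252*d^2 - 432*d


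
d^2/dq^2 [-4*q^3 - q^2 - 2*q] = -24*q - 2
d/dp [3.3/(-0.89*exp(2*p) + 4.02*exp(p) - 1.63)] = (5.874*exp(p) - 13.266)*exp(p)/(0.89*exp(2*p) - 4.02*exp(p) + 1.63)^2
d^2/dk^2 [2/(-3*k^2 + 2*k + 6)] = 4*(-9*k^2 + 6*k + 4*(3*k - 1)^2 + 18)/(-3*k^2 + 2*k + 6)^3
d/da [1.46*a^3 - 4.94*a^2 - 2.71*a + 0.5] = 4.38*a^2 - 9.88*a - 2.71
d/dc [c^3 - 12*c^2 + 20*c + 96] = 3*c^2 - 24*c + 20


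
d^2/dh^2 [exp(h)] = exp(h)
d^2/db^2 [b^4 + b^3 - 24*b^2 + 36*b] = 12*b^2 + 6*b - 48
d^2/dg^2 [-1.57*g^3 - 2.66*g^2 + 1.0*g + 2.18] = -9.42*g - 5.32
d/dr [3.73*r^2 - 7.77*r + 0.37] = 7.46*r - 7.77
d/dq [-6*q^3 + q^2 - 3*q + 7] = -18*q^2 + 2*q - 3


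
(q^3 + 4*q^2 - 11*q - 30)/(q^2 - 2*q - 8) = (q^2 + 2*q - 15)/(q - 4)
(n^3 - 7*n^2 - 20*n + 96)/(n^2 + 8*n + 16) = (n^2 - 11*n + 24)/(n + 4)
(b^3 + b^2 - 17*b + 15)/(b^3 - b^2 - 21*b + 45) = (b - 1)/(b - 3)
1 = 1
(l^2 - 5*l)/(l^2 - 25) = l/(l + 5)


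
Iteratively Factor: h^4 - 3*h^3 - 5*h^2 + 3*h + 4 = (h + 1)*(h^3 - 4*h^2 - h + 4) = (h - 4)*(h + 1)*(h^2 - 1) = (h - 4)*(h - 1)*(h + 1)*(h + 1)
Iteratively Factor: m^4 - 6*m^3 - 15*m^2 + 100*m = (m + 4)*(m^3 - 10*m^2 + 25*m) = m*(m + 4)*(m^2 - 10*m + 25) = m*(m - 5)*(m + 4)*(m - 5)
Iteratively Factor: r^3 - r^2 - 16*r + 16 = (r - 1)*(r^2 - 16) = (r - 4)*(r - 1)*(r + 4)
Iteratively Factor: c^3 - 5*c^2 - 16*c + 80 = (c + 4)*(c^2 - 9*c + 20) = (c - 5)*(c + 4)*(c - 4)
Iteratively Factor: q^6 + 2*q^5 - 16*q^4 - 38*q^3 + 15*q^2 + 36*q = (q + 1)*(q^5 + q^4 - 17*q^3 - 21*q^2 + 36*q) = (q + 1)*(q + 3)*(q^4 - 2*q^3 - 11*q^2 + 12*q) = (q + 1)*(q + 3)^2*(q^3 - 5*q^2 + 4*q) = q*(q + 1)*(q + 3)^2*(q^2 - 5*q + 4) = q*(q - 4)*(q + 1)*(q + 3)^2*(q - 1)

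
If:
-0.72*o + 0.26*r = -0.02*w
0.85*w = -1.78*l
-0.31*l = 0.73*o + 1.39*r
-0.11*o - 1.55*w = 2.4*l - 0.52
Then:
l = -0.61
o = 0.07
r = 0.10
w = 1.27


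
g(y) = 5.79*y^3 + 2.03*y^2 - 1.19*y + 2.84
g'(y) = 17.37*y^2 + 4.06*y - 1.19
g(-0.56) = 3.13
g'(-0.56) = 1.98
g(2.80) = 142.53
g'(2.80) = 146.36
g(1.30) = 17.44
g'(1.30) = 33.44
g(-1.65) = -15.68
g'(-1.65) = 39.40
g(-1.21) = -3.01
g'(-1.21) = 19.33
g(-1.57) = -12.69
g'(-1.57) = 35.25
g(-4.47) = -468.41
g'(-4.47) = 327.73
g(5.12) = 827.08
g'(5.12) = 474.94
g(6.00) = 1319.42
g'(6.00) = 648.49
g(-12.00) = -9695.68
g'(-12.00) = 2451.37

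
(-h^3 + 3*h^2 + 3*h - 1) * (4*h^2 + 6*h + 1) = -4*h^5 + 6*h^4 + 29*h^3 + 17*h^2 - 3*h - 1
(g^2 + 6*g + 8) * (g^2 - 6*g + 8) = g^4 - 20*g^2 + 64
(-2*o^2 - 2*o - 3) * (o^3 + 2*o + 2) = -2*o^5 - 2*o^4 - 7*o^3 - 8*o^2 - 10*o - 6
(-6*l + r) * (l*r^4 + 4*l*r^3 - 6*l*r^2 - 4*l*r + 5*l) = -6*l^2*r^4 - 24*l^2*r^3 + 36*l^2*r^2 + 24*l^2*r - 30*l^2 + l*r^5 + 4*l*r^4 - 6*l*r^3 - 4*l*r^2 + 5*l*r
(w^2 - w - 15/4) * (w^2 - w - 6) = w^4 - 2*w^3 - 35*w^2/4 + 39*w/4 + 45/2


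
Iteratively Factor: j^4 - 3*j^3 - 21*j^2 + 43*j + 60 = (j + 1)*(j^3 - 4*j^2 - 17*j + 60) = (j - 3)*(j + 1)*(j^2 - j - 20) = (j - 3)*(j + 1)*(j + 4)*(j - 5)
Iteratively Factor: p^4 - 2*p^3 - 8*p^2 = (p - 4)*(p^3 + 2*p^2) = p*(p - 4)*(p^2 + 2*p) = p^2*(p - 4)*(p + 2)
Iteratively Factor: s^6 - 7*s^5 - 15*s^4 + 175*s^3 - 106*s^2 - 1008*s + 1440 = (s + 4)*(s^5 - 11*s^4 + 29*s^3 + 59*s^2 - 342*s + 360) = (s - 4)*(s + 4)*(s^4 - 7*s^3 + s^2 + 63*s - 90) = (s - 5)*(s - 4)*(s + 4)*(s^3 - 2*s^2 - 9*s + 18) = (s - 5)*(s - 4)*(s - 2)*(s + 4)*(s^2 - 9) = (s - 5)*(s - 4)*(s - 3)*(s - 2)*(s + 4)*(s + 3)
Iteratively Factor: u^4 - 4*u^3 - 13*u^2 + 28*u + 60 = (u + 2)*(u^3 - 6*u^2 - u + 30) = (u + 2)^2*(u^2 - 8*u + 15) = (u - 5)*(u + 2)^2*(u - 3)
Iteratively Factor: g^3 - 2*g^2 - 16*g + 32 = (g + 4)*(g^2 - 6*g + 8) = (g - 2)*(g + 4)*(g - 4)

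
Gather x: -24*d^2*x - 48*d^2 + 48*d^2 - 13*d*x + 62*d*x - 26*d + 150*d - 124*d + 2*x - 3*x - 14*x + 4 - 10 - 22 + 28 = x*(-24*d^2 + 49*d - 15)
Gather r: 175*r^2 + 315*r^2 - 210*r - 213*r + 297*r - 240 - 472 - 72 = 490*r^2 - 126*r - 784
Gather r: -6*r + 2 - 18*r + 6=8 - 24*r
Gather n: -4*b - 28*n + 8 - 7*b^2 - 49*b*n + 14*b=-7*b^2 + 10*b + n*(-49*b - 28) + 8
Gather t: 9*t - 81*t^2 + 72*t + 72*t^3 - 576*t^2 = 72*t^3 - 657*t^2 + 81*t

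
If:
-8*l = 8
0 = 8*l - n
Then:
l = -1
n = -8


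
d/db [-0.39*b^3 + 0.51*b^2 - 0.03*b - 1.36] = -1.17*b^2 + 1.02*b - 0.03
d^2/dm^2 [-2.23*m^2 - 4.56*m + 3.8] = -4.46000000000000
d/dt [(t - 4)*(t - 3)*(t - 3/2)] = 3*t^2 - 17*t + 45/2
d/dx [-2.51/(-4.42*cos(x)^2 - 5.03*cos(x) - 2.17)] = (22.1884*cos(x) + 12.6253)*sin(x)/(4.42*cos(x)^2 + 5.03*cos(x) + 2.17)^2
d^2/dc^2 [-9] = 0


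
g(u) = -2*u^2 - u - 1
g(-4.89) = -43.93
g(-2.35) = -9.70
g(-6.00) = -67.00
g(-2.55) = -11.46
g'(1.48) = -6.92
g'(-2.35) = 8.40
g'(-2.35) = 8.40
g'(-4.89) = 18.56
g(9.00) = -172.00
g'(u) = -4*u - 1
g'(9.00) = -37.00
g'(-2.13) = 7.52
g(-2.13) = -7.94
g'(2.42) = -10.68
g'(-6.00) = 23.00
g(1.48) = -6.86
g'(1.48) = -6.92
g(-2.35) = -9.70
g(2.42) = -15.13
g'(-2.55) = 9.20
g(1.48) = -6.86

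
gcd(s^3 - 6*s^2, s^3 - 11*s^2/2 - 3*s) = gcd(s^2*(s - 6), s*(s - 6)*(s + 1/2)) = s^2 - 6*s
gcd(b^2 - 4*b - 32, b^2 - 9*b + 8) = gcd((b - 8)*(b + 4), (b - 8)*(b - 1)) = b - 8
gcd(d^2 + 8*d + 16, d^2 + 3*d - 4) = d + 4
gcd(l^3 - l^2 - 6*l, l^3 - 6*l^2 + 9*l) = l^2 - 3*l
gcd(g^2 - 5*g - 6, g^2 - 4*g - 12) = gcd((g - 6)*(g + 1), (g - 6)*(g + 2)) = g - 6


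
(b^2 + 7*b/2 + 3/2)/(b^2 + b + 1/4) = 2*(b + 3)/(2*b + 1)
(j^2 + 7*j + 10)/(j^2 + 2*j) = (j + 5)/j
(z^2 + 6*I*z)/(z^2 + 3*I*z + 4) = z*(z + 6*I)/(z^2 + 3*I*z + 4)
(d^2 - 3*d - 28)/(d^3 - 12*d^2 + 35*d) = (d + 4)/(d*(d - 5))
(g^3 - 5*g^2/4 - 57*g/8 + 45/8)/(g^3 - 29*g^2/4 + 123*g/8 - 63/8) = (2*g + 5)/(2*g - 7)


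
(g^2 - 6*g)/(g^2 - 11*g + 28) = g*(g - 6)/(g^2 - 11*g + 28)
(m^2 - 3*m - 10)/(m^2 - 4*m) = (m^2 - 3*m - 10)/(m*(m - 4))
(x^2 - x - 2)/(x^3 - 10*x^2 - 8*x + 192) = (x^2 - x - 2)/(x^3 - 10*x^2 - 8*x + 192)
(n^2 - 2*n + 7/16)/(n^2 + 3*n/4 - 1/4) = (n - 7/4)/(n + 1)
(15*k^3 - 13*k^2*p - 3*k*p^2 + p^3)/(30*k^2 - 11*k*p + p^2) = (-3*k^2 + 2*k*p + p^2)/(-6*k + p)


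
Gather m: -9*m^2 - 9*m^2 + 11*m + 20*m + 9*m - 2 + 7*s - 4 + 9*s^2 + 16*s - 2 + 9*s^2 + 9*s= -18*m^2 + 40*m + 18*s^2 + 32*s - 8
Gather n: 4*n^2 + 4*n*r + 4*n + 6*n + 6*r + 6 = 4*n^2 + n*(4*r + 10) + 6*r + 6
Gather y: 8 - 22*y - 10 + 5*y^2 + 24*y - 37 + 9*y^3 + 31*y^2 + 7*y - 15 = 9*y^3 + 36*y^2 + 9*y - 54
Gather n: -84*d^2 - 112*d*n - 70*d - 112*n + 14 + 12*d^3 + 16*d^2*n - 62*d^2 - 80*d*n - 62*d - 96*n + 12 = 12*d^3 - 146*d^2 - 132*d + n*(16*d^2 - 192*d - 208) + 26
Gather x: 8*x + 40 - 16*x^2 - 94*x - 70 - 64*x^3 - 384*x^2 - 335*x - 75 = -64*x^3 - 400*x^2 - 421*x - 105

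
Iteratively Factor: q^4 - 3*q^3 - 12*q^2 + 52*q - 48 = (q + 4)*(q^3 - 7*q^2 + 16*q - 12) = (q - 3)*(q + 4)*(q^2 - 4*q + 4) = (q - 3)*(q - 2)*(q + 4)*(q - 2)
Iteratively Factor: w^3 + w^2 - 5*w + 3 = (w - 1)*(w^2 + 2*w - 3) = (w - 1)*(w + 3)*(w - 1)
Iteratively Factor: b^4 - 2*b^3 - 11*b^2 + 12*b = (b - 4)*(b^3 + 2*b^2 - 3*b) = b*(b - 4)*(b^2 + 2*b - 3) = b*(b - 4)*(b + 3)*(b - 1)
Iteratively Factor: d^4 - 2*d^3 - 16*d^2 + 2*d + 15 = (d - 5)*(d^3 + 3*d^2 - d - 3) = (d - 5)*(d + 1)*(d^2 + 2*d - 3) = (d - 5)*(d + 1)*(d + 3)*(d - 1)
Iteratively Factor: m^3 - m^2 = (m)*(m^2 - m) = m*(m - 1)*(m)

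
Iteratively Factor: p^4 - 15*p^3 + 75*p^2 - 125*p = (p)*(p^3 - 15*p^2 + 75*p - 125) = p*(p - 5)*(p^2 - 10*p + 25) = p*(p - 5)^2*(p - 5)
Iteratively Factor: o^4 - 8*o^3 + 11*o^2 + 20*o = (o - 4)*(o^3 - 4*o^2 - 5*o) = (o - 5)*(o - 4)*(o^2 + o) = (o - 5)*(o - 4)*(o + 1)*(o)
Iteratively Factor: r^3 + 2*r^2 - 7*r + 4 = (r - 1)*(r^2 + 3*r - 4) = (r - 1)*(r + 4)*(r - 1)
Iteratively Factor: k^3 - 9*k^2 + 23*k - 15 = (k - 1)*(k^2 - 8*k + 15) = (k - 3)*(k - 1)*(k - 5)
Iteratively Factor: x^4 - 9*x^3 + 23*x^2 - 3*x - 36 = (x + 1)*(x^3 - 10*x^2 + 33*x - 36) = (x - 3)*(x + 1)*(x^2 - 7*x + 12) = (x - 3)^2*(x + 1)*(x - 4)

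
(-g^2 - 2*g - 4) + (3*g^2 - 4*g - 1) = 2*g^2 - 6*g - 5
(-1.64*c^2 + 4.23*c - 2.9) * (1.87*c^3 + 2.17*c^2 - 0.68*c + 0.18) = -3.0668*c^5 + 4.3513*c^4 + 4.8713*c^3 - 9.4646*c^2 + 2.7334*c - 0.522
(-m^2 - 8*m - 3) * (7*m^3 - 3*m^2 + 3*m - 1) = -7*m^5 - 53*m^4 - 14*m^2 - m + 3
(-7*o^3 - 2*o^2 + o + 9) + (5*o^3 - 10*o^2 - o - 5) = -2*o^3 - 12*o^2 + 4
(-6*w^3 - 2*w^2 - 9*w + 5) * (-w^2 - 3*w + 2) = 6*w^5 + 20*w^4 + 3*w^3 + 18*w^2 - 33*w + 10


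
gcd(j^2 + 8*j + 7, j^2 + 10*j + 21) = j + 7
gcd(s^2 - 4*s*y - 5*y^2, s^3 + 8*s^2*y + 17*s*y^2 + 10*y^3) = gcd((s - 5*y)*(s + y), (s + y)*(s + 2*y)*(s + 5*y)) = s + y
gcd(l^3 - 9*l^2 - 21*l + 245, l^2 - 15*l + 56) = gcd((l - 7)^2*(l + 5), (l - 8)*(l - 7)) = l - 7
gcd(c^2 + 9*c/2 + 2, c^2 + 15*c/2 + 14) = c + 4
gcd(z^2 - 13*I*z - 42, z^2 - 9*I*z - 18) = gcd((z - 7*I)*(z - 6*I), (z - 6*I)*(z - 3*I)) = z - 6*I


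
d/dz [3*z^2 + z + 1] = 6*z + 1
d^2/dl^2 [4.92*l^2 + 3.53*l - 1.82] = 9.84000000000000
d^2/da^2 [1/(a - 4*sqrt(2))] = 2/(a - 4*sqrt(2))^3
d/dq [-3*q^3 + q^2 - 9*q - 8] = -9*q^2 + 2*q - 9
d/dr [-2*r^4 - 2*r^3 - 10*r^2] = 2*r*(-4*r^2 - 3*r - 10)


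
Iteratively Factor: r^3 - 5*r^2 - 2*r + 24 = (r - 3)*(r^2 - 2*r - 8) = (r - 4)*(r - 3)*(r + 2)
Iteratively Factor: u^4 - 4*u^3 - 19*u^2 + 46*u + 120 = (u + 2)*(u^3 - 6*u^2 - 7*u + 60) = (u - 5)*(u + 2)*(u^2 - u - 12) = (u - 5)*(u - 4)*(u + 2)*(u + 3)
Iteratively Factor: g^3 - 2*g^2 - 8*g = (g + 2)*(g^2 - 4*g) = g*(g + 2)*(g - 4)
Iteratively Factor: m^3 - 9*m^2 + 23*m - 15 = (m - 3)*(m^2 - 6*m + 5) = (m - 3)*(m - 1)*(m - 5)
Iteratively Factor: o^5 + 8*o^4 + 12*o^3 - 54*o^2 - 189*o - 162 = (o - 3)*(o^4 + 11*o^3 + 45*o^2 + 81*o + 54) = (o - 3)*(o + 3)*(o^3 + 8*o^2 + 21*o + 18) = (o - 3)*(o + 2)*(o + 3)*(o^2 + 6*o + 9) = (o - 3)*(o + 2)*(o + 3)^2*(o + 3)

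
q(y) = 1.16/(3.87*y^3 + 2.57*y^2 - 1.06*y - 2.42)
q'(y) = 1.16*(-11.61*y^2 - 5.14*y + 1.06)/(3.87*y^3 + 2.57*y^2 - 1.06*y - 2.42)^2 = (-13.4676*y^2 - 5.9624*y + 1.2296)/(3.87*y^3 + 2.57*y^2 - 1.06*y - 2.42)^2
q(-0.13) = -0.52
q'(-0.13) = 0.35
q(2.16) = 0.03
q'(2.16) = -0.03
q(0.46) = -0.58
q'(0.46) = -1.10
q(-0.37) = -0.62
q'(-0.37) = 0.45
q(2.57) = 0.01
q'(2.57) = -0.02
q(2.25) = 0.02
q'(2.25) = -0.03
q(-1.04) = -0.40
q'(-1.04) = -0.85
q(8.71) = 0.00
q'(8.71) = -0.00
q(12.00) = 0.00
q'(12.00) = -0.00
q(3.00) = 0.01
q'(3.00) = -0.01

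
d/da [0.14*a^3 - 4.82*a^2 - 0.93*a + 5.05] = 0.42*a^2 - 9.64*a - 0.93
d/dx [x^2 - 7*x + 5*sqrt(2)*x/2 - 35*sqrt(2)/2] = 2*x - 7 + 5*sqrt(2)/2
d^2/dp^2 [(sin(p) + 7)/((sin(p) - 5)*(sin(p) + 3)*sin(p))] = (-4*sin(p)^4 - 57*sin(p)^3 + 96*sin(p)^2 + 200*sin(p) - 816 - 2037/sin(p) + 1260/sin(p)^2 + 3150/sin(p)^3)/((sin(p) - 5)^3*(sin(p) + 3)^3)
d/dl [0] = 0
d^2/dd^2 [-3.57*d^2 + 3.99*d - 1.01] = -7.14000000000000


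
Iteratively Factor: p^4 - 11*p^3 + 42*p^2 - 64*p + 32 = (p - 4)*(p^3 - 7*p^2 + 14*p - 8) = (p - 4)^2*(p^2 - 3*p + 2) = (p - 4)^2*(p - 2)*(p - 1)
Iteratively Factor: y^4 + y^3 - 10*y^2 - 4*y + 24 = (y - 2)*(y^3 + 3*y^2 - 4*y - 12) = (y - 2)*(y + 3)*(y^2 - 4) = (y - 2)^2*(y + 3)*(y + 2)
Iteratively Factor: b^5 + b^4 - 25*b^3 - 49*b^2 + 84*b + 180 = (b + 3)*(b^4 - 2*b^3 - 19*b^2 + 8*b + 60) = (b + 3)^2*(b^3 - 5*b^2 - 4*b + 20) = (b - 5)*(b + 3)^2*(b^2 - 4) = (b - 5)*(b - 2)*(b + 3)^2*(b + 2)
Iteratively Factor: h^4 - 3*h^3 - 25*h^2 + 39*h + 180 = (h - 5)*(h^3 + 2*h^2 - 15*h - 36) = (h - 5)*(h + 3)*(h^2 - h - 12) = (h - 5)*(h + 3)^2*(h - 4)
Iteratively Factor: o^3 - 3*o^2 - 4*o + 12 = (o - 2)*(o^2 - o - 6) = (o - 2)*(o + 2)*(o - 3)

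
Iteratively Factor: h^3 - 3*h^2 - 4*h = (h + 1)*(h^2 - 4*h) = h*(h + 1)*(h - 4)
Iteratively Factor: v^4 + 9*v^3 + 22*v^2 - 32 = (v + 2)*(v^3 + 7*v^2 + 8*v - 16) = (v + 2)*(v + 4)*(v^2 + 3*v - 4) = (v - 1)*(v + 2)*(v + 4)*(v + 4)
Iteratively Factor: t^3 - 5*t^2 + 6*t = (t)*(t^2 - 5*t + 6) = t*(t - 3)*(t - 2)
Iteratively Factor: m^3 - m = (m - 1)*(m^2 + m) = (m - 1)*(m + 1)*(m)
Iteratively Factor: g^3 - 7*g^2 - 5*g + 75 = (g - 5)*(g^2 - 2*g - 15) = (g - 5)*(g + 3)*(g - 5)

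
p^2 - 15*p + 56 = (p - 8)*(p - 7)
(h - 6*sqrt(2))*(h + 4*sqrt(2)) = h^2 - 2*sqrt(2)*h - 48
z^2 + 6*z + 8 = (z + 2)*(z + 4)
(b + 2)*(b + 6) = b^2 + 8*b + 12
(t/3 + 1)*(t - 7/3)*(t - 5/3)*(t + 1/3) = t^4/3 - 2*t^3/9 - 76*t^2/27 + 242*t/81 + 35/27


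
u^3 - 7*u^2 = u^2*(u - 7)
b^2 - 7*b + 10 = (b - 5)*(b - 2)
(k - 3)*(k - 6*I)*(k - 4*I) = k^3 - 3*k^2 - 10*I*k^2 - 24*k + 30*I*k + 72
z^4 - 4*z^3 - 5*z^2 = z^2*(z - 5)*(z + 1)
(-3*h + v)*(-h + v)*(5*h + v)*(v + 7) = 15*h^3*v + 105*h^3 - 17*h^2*v^2 - 119*h^2*v + h*v^3 + 7*h*v^2 + v^4 + 7*v^3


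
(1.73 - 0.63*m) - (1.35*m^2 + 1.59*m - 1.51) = -1.35*m^2 - 2.22*m + 3.24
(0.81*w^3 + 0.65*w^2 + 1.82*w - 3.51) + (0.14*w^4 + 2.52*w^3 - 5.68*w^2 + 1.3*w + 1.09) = 0.14*w^4 + 3.33*w^3 - 5.03*w^2 + 3.12*w - 2.42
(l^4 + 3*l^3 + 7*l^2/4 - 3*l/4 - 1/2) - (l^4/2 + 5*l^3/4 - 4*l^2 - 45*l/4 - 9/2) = l^4/2 + 7*l^3/4 + 23*l^2/4 + 21*l/2 + 4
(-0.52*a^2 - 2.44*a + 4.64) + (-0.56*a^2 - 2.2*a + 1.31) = -1.08*a^2 - 4.64*a + 5.95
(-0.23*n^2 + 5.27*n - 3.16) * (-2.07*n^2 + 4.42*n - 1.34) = 0.4761*n^4 - 11.9255*n^3 + 30.1428*n^2 - 21.029*n + 4.2344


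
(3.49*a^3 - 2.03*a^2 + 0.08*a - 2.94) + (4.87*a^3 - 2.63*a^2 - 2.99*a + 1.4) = 8.36*a^3 - 4.66*a^2 - 2.91*a - 1.54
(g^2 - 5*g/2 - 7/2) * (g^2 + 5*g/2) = g^4 - 39*g^2/4 - 35*g/4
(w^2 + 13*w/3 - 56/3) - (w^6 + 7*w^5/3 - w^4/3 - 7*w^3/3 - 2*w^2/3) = -w^6 - 7*w^5/3 + w^4/3 + 7*w^3/3 + 5*w^2/3 + 13*w/3 - 56/3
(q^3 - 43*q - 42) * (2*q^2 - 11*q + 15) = 2*q^5 - 11*q^4 - 71*q^3 + 389*q^2 - 183*q - 630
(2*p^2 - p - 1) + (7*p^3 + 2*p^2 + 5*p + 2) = 7*p^3 + 4*p^2 + 4*p + 1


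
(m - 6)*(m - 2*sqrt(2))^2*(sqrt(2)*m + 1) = sqrt(2)*m^4 - 6*sqrt(2)*m^3 - 7*m^3 + 4*sqrt(2)*m^2 + 42*m^2 - 24*sqrt(2)*m + 8*m - 48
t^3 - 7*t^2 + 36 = (t - 6)*(t - 3)*(t + 2)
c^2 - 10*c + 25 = (c - 5)^2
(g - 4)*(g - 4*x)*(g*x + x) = g^3*x - 4*g^2*x^2 - 3*g^2*x + 12*g*x^2 - 4*g*x + 16*x^2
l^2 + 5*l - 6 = (l - 1)*(l + 6)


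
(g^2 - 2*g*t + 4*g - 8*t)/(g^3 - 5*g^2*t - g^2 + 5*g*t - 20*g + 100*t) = (-g + 2*t)/(-g^2 + 5*g*t + 5*g - 25*t)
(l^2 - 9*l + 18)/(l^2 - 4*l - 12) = (l - 3)/(l + 2)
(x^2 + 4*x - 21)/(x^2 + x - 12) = (x + 7)/(x + 4)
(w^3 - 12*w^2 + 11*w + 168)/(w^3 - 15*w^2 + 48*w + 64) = (w^2 - 4*w - 21)/(w^2 - 7*w - 8)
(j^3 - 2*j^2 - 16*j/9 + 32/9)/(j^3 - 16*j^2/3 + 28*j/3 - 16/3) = (j + 4/3)/(j - 2)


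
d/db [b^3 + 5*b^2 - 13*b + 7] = 3*b^2 + 10*b - 13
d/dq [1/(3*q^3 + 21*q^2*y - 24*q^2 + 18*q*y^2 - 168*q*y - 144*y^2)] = (-3*q^2 - 14*q*y + 16*q - 6*y^2 + 56*y)/(3*(q^3 + 7*q^2*y - 8*q^2 + 6*q*y^2 - 56*q*y - 48*y^2)^2)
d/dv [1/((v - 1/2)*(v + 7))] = 2*(-4*v - 13)/(4*v^4 + 52*v^3 + 141*v^2 - 182*v + 49)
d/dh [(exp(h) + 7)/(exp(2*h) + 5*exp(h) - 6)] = (-(exp(h) + 7)*(2*exp(h) + 5) + exp(2*h) + 5*exp(h) - 6)*exp(h)/(exp(2*h) + 5*exp(h) - 6)^2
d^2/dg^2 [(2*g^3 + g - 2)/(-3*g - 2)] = 12*(-3*g^3 - 6*g^2 - 4*g + 4)/(27*g^3 + 54*g^2 + 36*g + 8)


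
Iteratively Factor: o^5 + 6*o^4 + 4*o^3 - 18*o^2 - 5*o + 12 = (o + 4)*(o^4 + 2*o^3 - 4*o^2 - 2*o + 3) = (o + 1)*(o + 4)*(o^3 + o^2 - 5*o + 3) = (o - 1)*(o + 1)*(o + 4)*(o^2 + 2*o - 3) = (o - 1)*(o + 1)*(o + 3)*(o + 4)*(o - 1)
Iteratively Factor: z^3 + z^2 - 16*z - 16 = (z - 4)*(z^2 + 5*z + 4) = (z - 4)*(z + 4)*(z + 1)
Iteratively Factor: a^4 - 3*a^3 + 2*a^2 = (a - 1)*(a^3 - 2*a^2) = a*(a - 1)*(a^2 - 2*a) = a*(a - 2)*(a - 1)*(a)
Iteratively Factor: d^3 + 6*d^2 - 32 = (d + 4)*(d^2 + 2*d - 8) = (d + 4)^2*(d - 2)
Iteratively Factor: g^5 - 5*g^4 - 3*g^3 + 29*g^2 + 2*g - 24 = (g + 1)*(g^4 - 6*g^3 + 3*g^2 + 26*g - 24) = (g - 3)*(g + 1)*(g^3 - 3*g^2 - 6*g + 8) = (g - 4)*(g - 3)*(g + 1)*(g^2 + g - 2) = (g - 4)*(g - 3)*(g + 1)*(g + 2)*(g - 1)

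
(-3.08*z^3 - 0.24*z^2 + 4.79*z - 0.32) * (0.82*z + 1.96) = -2.5256*z^4 - 6.2336*z^3 + 3.4574*z^2 + 9.126*z - 0.6272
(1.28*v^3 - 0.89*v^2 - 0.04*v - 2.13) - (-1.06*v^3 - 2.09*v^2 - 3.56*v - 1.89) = 2.34*v^3 + 1.2*v^2 + 3.52*v - 0.24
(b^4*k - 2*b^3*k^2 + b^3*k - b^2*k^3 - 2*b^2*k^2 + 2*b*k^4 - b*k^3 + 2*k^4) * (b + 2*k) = b^5*k + b^4*k - 5*b^3*k^3 - 5*b^2*k^3 + 4*b*k^5 + 4*k^5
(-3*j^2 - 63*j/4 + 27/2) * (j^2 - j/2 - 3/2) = -3*j^4 - 57*j^3/4 + 207*j^2/8 + 135*j/8 - 81/4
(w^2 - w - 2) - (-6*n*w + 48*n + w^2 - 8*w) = 6*n*w - 48*n + 7*w - 2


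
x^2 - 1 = (x - 1)*(x + 1)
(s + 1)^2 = s^2 + 2*s + 1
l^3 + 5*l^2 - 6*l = l*(l - 1)*(l + 6)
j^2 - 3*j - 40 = (j - 8)*(j + 5)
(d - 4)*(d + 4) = d^2 - 16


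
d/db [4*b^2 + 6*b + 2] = 8*b + 6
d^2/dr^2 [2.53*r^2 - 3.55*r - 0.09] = 5.06000000000000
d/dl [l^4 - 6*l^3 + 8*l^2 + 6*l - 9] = 4*l^3 - 18*l^2 + 16*l + 6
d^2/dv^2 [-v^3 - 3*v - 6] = -6*v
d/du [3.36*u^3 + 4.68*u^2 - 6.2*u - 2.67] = 10.08*u^2 + 9.36*u - 6.2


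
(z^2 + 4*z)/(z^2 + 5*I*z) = (z + 4)/(z + 5*I)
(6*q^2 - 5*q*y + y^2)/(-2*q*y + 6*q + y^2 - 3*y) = (-3*q + y)/(y - 3)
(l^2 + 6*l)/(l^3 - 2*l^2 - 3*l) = (l + 6)/(l^2 - 2*l - 3)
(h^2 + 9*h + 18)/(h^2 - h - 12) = (h + 6)/(h - 4)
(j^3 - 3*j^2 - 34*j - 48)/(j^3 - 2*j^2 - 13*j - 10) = (j^2 - 5*j - 24)/(j^2 - 4*j - 5)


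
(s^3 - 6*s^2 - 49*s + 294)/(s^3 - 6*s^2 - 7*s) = (s^2 + s - 42)/(s*(s + 1))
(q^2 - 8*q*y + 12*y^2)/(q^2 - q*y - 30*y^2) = (q - 2*y)/(q + 5*y)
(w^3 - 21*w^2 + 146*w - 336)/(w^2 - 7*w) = w - 14 + 48/w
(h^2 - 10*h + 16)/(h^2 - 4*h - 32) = (h - 2)/(h + 4)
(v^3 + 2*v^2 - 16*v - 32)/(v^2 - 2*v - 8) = v + 4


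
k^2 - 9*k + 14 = (k - 7)*(k - 2)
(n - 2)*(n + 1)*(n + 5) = n^3 + 4*n^2 - 7*n - 10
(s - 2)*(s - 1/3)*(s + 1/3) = s^3 - 2*s^2 - s/9 + 2/9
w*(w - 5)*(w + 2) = w^3 - 3*w^2 - 10*w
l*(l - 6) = l^2 - 6*l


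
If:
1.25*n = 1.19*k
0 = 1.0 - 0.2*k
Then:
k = 5.00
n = 4.76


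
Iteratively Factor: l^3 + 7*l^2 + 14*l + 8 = (l + 2)*(l^2 + 5*l + 4) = (l + 1)*(l + 2)*(l + 4)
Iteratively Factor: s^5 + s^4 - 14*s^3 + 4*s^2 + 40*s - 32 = (s + 4)*(s^4 - 3*s^3 - 2*s^2 + 12*s - 8) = (s - 1)*(s + 4)*(s^3 - 2*s^2 - 4*s + 8) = (s - 2)*(s - 1)*(s + 4)*(s^2 - 4) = (s - 2)^2*(s - 1)*(s + 4)*(s + 2)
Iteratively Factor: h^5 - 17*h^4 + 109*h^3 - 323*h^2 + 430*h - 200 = (h - 4)*(h^4 - 13*h^3 + 57*h^2 - 95*h + 50) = (h - 5)*(h - 4)*(h^3 - 8*h^2 + 17*h - 10) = (h - 5)^2*(h - 4)*(h^2 - 3*h + 2) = (h - 5)^2*(h - 4)*(h - 2)*(h - 1)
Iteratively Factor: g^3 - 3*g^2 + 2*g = (g - 1)*(g^2 - 2*g) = (g - 2)*(g - 1)*(g)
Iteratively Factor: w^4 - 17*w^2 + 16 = (w - 1)*(w^3 + w^2 - 16*w - 16) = (w - 4)*(w - 1)*(w^2 + 5*w + 4) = (w - 4)*(w - 1)*(w + 1)*(w + 4)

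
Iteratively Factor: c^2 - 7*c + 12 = (c - 4)*(c - 3)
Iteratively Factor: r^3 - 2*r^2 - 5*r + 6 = (r + 2)*(r^2 - 4*r + 3) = (r - 3)*(r + 2)*(r - 1)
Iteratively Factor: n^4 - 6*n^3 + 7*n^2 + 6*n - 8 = (n - 1)*(n^3 - 5*n^2 + 2*n + 8) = (n - 2)*(n - 1)*(n^2 - 3*n - 4) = (n - 2)*(n - 1)*(n + 1)*(n - 4)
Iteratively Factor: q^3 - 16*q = (q)*(q^2 - 16) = q*(q + 4)*(q - 4)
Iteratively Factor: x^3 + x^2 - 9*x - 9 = (x - 3)*(x^2 + 4*x + 3) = (x - 3)*(x + 3)*(x + 1)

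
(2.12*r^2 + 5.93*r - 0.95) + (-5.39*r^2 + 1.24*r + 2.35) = -3.27*r^2 + 7.17*r + 1.4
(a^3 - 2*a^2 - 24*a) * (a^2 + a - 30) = a^5 - a^4 - 56*a^3 + 36*a^2 + 720*a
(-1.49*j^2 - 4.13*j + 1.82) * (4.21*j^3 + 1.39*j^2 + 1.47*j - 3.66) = -6.2729*j^5 - 19.4584*j^4 - 0.268799999999999*j^3 + 1.9121*j^2 + 17.7912*j - 6.6612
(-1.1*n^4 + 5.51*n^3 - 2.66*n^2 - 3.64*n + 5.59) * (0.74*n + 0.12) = -0.814*n^5 + 3.9454*n^4 - 1.3072*n^3 - 3.0128*n^2 + 3.6998*n + 0.6708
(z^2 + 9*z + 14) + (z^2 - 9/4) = 2*z^2 + 9*z + 47/4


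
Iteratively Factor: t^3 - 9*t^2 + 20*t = (t - 5)*(t^2 - 4*t) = t*(t - 5)*(t - 4)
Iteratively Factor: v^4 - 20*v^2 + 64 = (v + 4)*(v^3 - 4*v^2 - 4*v + 16) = (v + 2)*(v + 4)*(v^2 - 6*v + 8) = (v - 4)*(v + 2)*(v + 4)*(v - 2)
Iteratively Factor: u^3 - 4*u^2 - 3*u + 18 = (u + 2)*(u^2 - 6*u + 9) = (u - 3)*(u + 2)*(u - 3)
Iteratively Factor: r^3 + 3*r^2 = (r + 3)*(r^2) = r*(r + 3)*(r)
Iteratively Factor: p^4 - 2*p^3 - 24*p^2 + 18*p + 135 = (p - 5)*(p^3 + 3*p^2 - 9*p - 27) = (p - 5)*(p + 3)*(p^2 - 9) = (p - 5)*(p - 3)*(p + 3)*(p + 3)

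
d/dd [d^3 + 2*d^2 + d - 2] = 3*d^2 + 4*d + 1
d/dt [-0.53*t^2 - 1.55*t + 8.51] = -1.06*t - 1.55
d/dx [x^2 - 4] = 2*x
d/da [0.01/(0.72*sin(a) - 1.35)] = -0.0072*cos(a)/(0.72*sin(a) - 1.35)^2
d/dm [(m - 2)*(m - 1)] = 2*m - 3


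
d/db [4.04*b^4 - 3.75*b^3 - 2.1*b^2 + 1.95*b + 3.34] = 16.16*b^3 - 11.25*b^2 - 4.2*b + 1.95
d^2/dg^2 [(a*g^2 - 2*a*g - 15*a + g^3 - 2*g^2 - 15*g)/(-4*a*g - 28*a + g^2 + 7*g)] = 2*((-4*a + 2*g + 7)^2*(-a*g^2 + 2*a*g + 15*a - g^3 + 2*g^2 + 15*g) + (-a - 3*g + 2)*(4*a*g + 28*a - g^2 - 7*g)^2 + (4*a*g + 28*a - g^2 - 7*g)*(-a*g^2 + 2*a*g + 15*a - g^3 + 2*g^2 + 15*g + (-4*a + 2*g + 7)*(-2*a*g + 2*a - 3*g^2 + 4*g + 15)))/(4*a*g + 28*a - g^2 - 7*g)^3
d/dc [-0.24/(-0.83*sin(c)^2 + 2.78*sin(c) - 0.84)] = (0.6672 - 0.3984*sin(c))*cos(c)/(0.83*sin(c)^2 - 2.78*sin(c) + 0.84)^2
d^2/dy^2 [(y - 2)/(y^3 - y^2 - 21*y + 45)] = 2*(3*y^3 + 3*y^2 + 29*y - 3)/(y^7 + 3*y^6 - 51*y^5 - 73*y^4 + 1011*y^3 - 135*y^2 - 7425*y + 10125)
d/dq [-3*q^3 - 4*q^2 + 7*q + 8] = -9*q^2 - 8*q + 7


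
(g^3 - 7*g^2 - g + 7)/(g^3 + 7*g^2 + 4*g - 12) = (g^2 - 6*g - 7)/(g^2 + 8*g + 12)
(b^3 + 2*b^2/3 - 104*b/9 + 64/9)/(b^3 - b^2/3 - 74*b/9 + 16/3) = (b + 4)/(b + 3)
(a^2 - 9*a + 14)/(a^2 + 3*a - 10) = (a - 7)/(a + 5)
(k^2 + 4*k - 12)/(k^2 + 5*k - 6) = (k - 2)/(k - 1)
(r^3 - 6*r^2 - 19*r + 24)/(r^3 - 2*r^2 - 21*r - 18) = (r^2 - 9*r + 8)/(r^2 - 5*r - 6)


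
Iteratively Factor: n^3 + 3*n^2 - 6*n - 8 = (n + 1)*(n^2 + 2*n - 8) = (n - 2)*(n + 1)*(n + 4)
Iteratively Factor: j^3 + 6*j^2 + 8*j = (j + 4)*(j^2 + 2*j) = (j + 2)*(j + 4)*(j)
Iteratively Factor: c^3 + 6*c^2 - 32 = (c + 4)*(c^2 + 2*c - 8) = (c + 4)^2*(c - 2)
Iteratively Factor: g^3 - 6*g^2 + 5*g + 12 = (g + 1)*(g^2 - 7*g + 12) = (g - 4)*(g + 1)*(g - 3)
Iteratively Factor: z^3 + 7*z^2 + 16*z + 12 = (z + 3)*(z^2 + 4*z + 4) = (z + 2)*(z + 3)*(z + 2)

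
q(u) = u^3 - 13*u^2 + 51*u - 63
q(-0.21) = -74.29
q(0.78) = -30.65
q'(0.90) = 30.03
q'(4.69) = -4.95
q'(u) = 3*u^2 - 26*u + 51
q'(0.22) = 45.43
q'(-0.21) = 56.59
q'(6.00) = 3.00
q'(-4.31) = 218.79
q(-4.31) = -604.36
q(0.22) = -52.40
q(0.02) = -61.99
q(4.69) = -6.60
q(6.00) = -9.00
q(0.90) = -26.90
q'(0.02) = 50.48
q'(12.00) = 171.00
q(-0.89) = -119.39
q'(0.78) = 32.55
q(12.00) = 405.00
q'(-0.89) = 76.52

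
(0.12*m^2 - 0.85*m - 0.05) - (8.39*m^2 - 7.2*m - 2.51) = -8.27*m^2 + 6.35*m + 2.46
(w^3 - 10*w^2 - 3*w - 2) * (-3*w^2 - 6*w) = -3*w^5 + 24*w^4 + 69*w^3 + 24*w^2 + 12*w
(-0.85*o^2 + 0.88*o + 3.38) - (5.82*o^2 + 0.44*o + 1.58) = -6.67*o^2 + 0.44*o + 1.8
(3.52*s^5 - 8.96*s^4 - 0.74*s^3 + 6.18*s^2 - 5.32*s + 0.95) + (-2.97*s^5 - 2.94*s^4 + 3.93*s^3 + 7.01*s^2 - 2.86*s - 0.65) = 0.55*s^5 - 11.9*s^4 + 3.19*s^3 + 13.19*s^2 - 8.18*s + 0.3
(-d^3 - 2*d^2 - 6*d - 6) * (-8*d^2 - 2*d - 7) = 8*d^5 + 18*d^4 + 59*d^3 + 74*d^2 + 54*d + 42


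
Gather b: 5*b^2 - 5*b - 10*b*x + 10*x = 5*b^2 + b*(-10*x - 5) + 10*x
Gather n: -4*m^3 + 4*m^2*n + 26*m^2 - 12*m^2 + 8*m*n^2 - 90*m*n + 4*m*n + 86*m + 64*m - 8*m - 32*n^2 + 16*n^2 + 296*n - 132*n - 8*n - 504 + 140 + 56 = -4*m^3 + 14*m^2 + 142*m + n^2*(8*m - 16) + n*(4*m^2 - 86*m + 156) - 308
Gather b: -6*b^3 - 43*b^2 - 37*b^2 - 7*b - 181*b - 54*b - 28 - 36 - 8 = -6*b^3 - 80*b^2 - 242*b - 72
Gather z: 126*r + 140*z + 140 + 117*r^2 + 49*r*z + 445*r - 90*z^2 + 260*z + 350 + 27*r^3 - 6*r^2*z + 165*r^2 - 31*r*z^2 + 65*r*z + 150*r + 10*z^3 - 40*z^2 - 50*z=27*r^3 + 282*r^2 + 721*r + 10*z^3 + z^2*(-31*r - 130) + z*(-6*r^2 + 114*r + 350) + 490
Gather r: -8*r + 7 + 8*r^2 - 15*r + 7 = 8*r^2 - 23*r + 14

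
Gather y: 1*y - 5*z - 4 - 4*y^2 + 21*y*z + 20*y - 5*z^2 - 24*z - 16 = -4*y^2 + y*(21*z + 21) - 5*z^2 - 29*z - 20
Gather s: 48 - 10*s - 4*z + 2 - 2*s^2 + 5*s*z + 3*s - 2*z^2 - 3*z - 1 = -2*s^2 + s*(5*z - 7) - 2*z^2 - 7*z + 49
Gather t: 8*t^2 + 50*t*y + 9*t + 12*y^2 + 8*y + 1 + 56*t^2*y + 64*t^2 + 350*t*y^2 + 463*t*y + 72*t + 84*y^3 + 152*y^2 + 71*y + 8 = t^2*(56*y + 72) + t*(350*y^2 + 513*y + 81) + 84*y^3 + 164*y^2 + 79*y + 9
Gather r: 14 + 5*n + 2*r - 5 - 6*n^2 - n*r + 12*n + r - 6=-6*n^2 + 17*n + r*(3 - n) + 3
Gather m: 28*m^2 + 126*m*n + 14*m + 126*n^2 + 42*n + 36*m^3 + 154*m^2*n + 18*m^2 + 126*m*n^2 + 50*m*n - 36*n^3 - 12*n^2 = 36*m^3 + m^2*(154*n + 46) + m*(126*n^2 + 176*n + 14) - 36*n^3 + 114*n^2 + 42*n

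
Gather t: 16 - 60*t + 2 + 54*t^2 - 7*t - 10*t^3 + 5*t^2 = -10*t^3 + 59*t^2 - 67*t + 18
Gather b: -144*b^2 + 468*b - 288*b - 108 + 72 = -144*b^2 + 180*b - 36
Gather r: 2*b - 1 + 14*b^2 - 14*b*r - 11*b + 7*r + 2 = 14*b^2 - 9*b + r*(7 - 14*b) + 1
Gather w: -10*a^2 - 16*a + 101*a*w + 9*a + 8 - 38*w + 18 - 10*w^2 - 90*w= -10*a^2 - 7*a - 10*w^2 + w*(101*a - 128) + 26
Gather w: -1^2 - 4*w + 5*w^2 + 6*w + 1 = 5*w^2 + 2*w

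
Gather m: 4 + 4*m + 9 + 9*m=13*m + 13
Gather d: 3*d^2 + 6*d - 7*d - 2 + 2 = 3*d^2 - d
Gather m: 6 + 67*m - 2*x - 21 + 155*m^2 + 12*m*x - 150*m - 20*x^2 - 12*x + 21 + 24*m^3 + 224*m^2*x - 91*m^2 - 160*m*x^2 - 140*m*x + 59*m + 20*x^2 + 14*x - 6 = 24*m^3 + m^2*(224*x + 64) + m*(-160*x^2 - 128*x - 24)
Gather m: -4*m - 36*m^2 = -36*m^2 - 4*m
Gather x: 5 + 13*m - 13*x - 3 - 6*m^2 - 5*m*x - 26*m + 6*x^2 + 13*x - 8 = -6*m^2 - 5*m*x - 13*m + 6*x^2 - 6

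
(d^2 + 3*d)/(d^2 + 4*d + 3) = d/(d + 1)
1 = 1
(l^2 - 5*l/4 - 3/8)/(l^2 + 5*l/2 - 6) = (l + 1/4)/(l + 4)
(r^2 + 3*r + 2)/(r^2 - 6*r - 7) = (r + 2)/(r - 7)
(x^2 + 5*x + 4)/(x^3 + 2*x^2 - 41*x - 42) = (x + 4)/(x^2 + x - 42)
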